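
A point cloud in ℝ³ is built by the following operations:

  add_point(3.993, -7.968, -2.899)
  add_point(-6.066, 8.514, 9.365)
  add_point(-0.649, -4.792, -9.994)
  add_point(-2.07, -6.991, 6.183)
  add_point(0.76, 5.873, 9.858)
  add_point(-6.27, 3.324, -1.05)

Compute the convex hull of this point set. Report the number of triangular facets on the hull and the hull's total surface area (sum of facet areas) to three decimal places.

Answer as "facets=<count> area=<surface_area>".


Hull vertices (6/6): indices [0, 1, 2, 3, 4, 5].

Triangle areas on the boundary:
  f1: (p2, p4, p5) → 78.8026
  f2: (p2, p4, p0) → 85.0094
  f3: (p3, p4, p0) → 73.5661
  f4: (p3, p2, p5) → 85.8466
  f5: (p3, p2, p0) → 46.7748
  f6: (p1, p4, p5) → 42.5362
  f7: (p1, p3, p5) → 76.4430
  f8: (p1, p3, p4) → 49.7437
Σ area = 538.722

Euler: V−E+F = 6−12+8 = 2.

facets=8 area=538.722


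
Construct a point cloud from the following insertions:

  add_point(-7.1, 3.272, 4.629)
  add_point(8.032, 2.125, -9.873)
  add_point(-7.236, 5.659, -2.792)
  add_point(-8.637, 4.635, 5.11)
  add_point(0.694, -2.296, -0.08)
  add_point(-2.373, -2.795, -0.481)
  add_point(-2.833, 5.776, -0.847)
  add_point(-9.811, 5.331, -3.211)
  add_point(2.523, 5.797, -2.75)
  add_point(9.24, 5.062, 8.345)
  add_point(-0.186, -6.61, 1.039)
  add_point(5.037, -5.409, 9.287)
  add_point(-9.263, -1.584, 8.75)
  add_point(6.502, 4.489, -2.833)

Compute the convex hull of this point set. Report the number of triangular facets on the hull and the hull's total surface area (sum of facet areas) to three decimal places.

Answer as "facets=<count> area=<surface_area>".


Hull vertices (11/14): indices [1, 2, 3, 6, 7, 8, 9, 10, 11, 12, 13].

Triangle areas on the boundary:
  f1: (p1, p10, p7) → 123.9637
  f2: (p12, p10, p7) → 85.4291
  f3: (p3, p12, p7) → 25.3568
  f4: (p3, p12, p9) → 65.7129
  f5: (p11, p12, p9) → 83.2841
  f6: (p11, p12, p10) → 62.5986
  f7: (p11, p1, p9) → 104.2731
  f8: (p11, p1, p10) → 77.6176
  f9: (p13, p1, p9) → 21.6721
  f10: (p13, p8, p9) → 23.6919
  f11: (p13, p8, p1) → 15.1132
  f12: (p6, p8, p9) → 36.1659
  f13: (p6, p3, p9) → 63.3489
  f14: (p2, p3, p7) → 10.6316
  f15: (p2, p6, p3) → 18.9403
  f16: (p2, p6, p8) → 9.4029
  f17: (p2, p1, p7) → 14.1988
  f18: (p2, p8, p1) → 39.3835
Σ area = 880.785

Euler characteristic 11−27+18 = 2 ✓

facets=18 area=880.785


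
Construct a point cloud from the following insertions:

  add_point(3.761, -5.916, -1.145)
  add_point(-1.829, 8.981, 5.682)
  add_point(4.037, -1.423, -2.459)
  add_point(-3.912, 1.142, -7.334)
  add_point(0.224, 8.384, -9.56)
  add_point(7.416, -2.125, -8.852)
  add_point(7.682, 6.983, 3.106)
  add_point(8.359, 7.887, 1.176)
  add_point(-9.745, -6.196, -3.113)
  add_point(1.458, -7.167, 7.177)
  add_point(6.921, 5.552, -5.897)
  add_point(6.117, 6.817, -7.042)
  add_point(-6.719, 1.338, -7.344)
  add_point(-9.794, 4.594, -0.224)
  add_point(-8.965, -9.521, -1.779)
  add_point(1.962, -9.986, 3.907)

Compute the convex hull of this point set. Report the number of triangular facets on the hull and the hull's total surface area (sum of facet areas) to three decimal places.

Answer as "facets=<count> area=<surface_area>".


13 of the 16 inputs are extreme points: [1, 4, 5, 6, 7, 8, 9, 10, 11, 12, 13, 14, 15].

Facet areas (half cross-product norm):
  f1: (p1, p4, p13) → 74.2143
  f2: (p1, p4, p7) → 73.3765
  f3: (p12, p4, p13) → 42.0397
  f4: (p9, p14, p15) → 26.1351
  f5: (p9, p14, p13) → 97.2746
  f6: (p9, p1, p13) → 87.9004
  f7: (p11, p4, p7) → 23.2879
  f8: (p11, p10, p7) → 6.4232
  f9: (p8, p14, p13) → 12.7425
  f10: (p8, p12, p13) → 37.7768
  f11: (p8, p12, p14) → 8.9999
  f12: (p6, p1, p7) → 10.1641
  f13: (p6, p9, p1) → 77.6469
  f14: (p6, p9, p15) → 32.7053
  f15: (p5, p11, p10) → 7.0067
  f16: (p5, p10, p7) → 24.7765
  f17: (p5, p14, p15) → 97.9403
  f18: (p5, p11, p4) → 29.1693
  f19: (p5, p6, p7) → 15.1256
  f20: (p5, p6, p15) → 113.0935
  f21: (p5, p12, p4) → 63.3567
  f22: (p5, p12, p14) → 90.7536
Σ area = 1051.909

Euler: V−E+F = 13−33+22 = 2.

facets=22 area=1051.909


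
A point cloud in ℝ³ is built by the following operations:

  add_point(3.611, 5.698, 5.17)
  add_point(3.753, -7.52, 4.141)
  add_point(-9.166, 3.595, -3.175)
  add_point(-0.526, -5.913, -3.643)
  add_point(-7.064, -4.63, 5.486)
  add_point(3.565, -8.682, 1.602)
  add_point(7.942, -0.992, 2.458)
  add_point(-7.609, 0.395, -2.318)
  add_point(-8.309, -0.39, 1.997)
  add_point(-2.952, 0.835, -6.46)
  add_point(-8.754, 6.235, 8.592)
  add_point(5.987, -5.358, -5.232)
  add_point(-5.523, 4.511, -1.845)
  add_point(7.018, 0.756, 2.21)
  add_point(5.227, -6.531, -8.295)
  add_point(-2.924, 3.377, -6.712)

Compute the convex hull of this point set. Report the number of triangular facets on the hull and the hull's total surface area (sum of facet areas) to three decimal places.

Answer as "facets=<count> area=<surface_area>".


facets=28 area=773.814

Extreme-point indices: [0, 1, 2, 3, 4, 5, 6, 7, 8, 9, 10, 11, 12, 13, 14, 15] — 16 of 16 on the boundary.

Facet areas (half cross-product norm):
  f1: (p11, p5, p6) → 32.0497
  f2: (p11, p14, p6) → 2.2370
  f3: (p11, p14, p5) → 11.0717
  f4: (p9, p14, p2) → 16.9071
  f5: (p13, p14, p6) → 12.1441
  f6: (p13, p0, p6) → 3.7317
  f7: (p8, p10, p2) → 30.5952
  f8: (p8, p4, p2) → 4.4178
  f9: (p8, p4, p10) → 26.1949
  f10: (p7, p14, p2) → 22.1248
  f11: (p7, p4, p2) → 12.2533
  f12: (p3, p14, p5) → 26.7431
  f13: (p3, p4, p5) → 39.7549
  f14: (p3, p7, p14) → 24.8678
  f15: (p3, p7, p4) → 42.6992
  f16: (p1, p4, p10) → 58.5264
  f17: (p1, p0, p6) → 31.7207
  f18: (p1, p0, p10) → 84.9028
  f19: (p1, p5, p6) → 10.9153
  f20: (p1, p4, p5) → 15.6008
  f21: (p12, p10, p2) → 21.9608
  f22: (p12, p0, p10) → 59.8056
  f23: (p15, p13, p14) → 74.7352
  f24: (p15, p13, p0) → 44.3957
  f25: (p15, p9, p14) → 11.0391
  f26: (p15, p12, p0) → 32.0747
  f27: (p15, p9, p2) → 9.1646
  f28: (p15, p12, p2) → 11.1804
Σ area = 773.814

Euler characteristic 16−42+28 = 2 ✓


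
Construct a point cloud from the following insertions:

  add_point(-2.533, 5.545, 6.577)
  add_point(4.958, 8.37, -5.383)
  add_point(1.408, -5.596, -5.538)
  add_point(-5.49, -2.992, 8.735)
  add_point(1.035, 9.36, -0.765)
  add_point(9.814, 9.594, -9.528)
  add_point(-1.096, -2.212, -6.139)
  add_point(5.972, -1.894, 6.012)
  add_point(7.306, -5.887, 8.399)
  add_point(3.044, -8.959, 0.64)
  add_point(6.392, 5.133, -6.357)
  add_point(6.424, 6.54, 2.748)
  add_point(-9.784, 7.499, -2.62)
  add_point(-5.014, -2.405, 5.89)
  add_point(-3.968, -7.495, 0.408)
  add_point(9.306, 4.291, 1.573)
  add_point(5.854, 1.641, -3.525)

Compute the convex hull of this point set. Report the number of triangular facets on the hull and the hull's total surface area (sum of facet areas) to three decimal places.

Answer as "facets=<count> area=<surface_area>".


facets=20 area=1017.174

Points on the hull: [0, 2, 3, 4, 5, 6, 8, 9, 11, 12, 14, 15] (12 of 17).

Per-facet area ½‖(b−a)×(c−a)‖:
  f1: (p8, p9, p5) → 104.0158
  f2: (p8, p3, p9) → 57.5988
  f3: (p2, p9, p5) → 56.3639
  f4: (p0, p3, p12) → 54.6267
  f5: (p0, p8, p3) → 60.5569
  f6: (p6, p5, p12) → 110.7963
  f7: (p6, p2, p5) → 34.1512
  f8: (p4, p5, p12) → 56.5958
  f9: (p4, p0, p12) → 47.5253
  f10: (p11, p0, p8) → 65.6918
  f11: (p11, p4, p5) → 42.8418
  f12: (p11, p4, p0) → 30.4360
  f13: (p14, p6, p2) → 17.4295
  f14: (p14, p3, p9) → 33.4927
  f15: (p14, p2, p9) → 24.2953
  f16: (p14, p3, p12) → 74.1686
  f17: (p14, p6, p12) → 59.9672
  f18: (p15, p8, p5) → 39.6134
  f19: (p15, p11, p5) → 23.6050
  f20: (p15, p11, p8) → 23.4013
Σ area = 1017.174

Check V−E+F: 12 − 30 + 20 = 2.


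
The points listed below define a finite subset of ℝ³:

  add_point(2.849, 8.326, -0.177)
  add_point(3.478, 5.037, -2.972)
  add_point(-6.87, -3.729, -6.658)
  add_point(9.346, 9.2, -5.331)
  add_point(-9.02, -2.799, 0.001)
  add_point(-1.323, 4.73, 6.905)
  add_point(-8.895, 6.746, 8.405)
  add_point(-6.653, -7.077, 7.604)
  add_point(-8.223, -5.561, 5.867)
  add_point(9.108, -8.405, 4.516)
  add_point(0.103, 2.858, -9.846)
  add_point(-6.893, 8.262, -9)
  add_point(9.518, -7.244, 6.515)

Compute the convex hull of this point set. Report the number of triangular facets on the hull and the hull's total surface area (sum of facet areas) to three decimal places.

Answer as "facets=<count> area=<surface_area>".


Hull vertices (12/13): indices [0, 2, 3, 4, 5, 6, 7, 8, 9, 10, 11, 12].

Per-facet area ½‖(b−a)×(c−a)‖:
  f1: (p7, p6, p12) → 111.9512
  f2: (p5, p3, p12) → 131.8519
  f3: (p5, p6, p12) → 36.0802
  f4: (p8, p6, p4) → 39.9121
  f5: (p8, p7, p6) → 15.7943
  f6: (p8, p2, p4) → 15.1394
  f7: (p8, p2, p7) → 13.7726
  f8: (p0, p5, p3) → 16.8955
  f9: (p0, p5, p6) → 31.2281
  f10: (p9, p10, p2) → 98.8079
  f11: (p9, p7, p12) → 18.9073
  f12: (p9, p2, p7) → 116.6626
  f13: (p9, p3, p12) → 23.6771
  f14: (p9, p10, p3) → 116.8507
  f15: (p11, p10, p2) → 44.1743
  f16: (p11, p6, p4) → 90.4349
  f17: (p11, p2, p4) → 43.0661
  f18: (p11, p10, p3) → 51.9880
  f19: (p11, p0, p3) → 54.0686
  f20: (p11, p0, p6) → 94.1764
Σ area = 1165.439

Euler: V−E+F = 12−30+20 = 2.

facets=20 area=1165.439


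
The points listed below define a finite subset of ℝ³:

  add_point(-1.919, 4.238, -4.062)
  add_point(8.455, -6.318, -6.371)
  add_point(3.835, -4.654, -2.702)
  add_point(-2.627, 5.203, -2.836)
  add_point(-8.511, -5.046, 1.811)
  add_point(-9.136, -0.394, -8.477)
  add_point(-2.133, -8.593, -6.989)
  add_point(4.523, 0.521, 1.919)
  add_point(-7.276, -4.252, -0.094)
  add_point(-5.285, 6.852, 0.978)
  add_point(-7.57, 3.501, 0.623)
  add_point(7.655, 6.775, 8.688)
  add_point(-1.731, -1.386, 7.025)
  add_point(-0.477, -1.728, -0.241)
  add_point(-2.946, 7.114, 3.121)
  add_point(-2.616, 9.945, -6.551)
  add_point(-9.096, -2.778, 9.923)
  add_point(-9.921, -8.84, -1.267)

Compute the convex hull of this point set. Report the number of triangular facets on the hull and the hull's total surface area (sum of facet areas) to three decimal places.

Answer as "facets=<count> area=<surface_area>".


11 of the 18 inputs are extreme points: [1, 5, 6, 9, 10, 11, 12, 14, 15, 16, 17].

Triangle areas on the boundary:
  f1: (p16, p1, p17) → 121.9445
  f2: (p11, p15, p1) → 163.0873
  f3: (p5, p15, p1) → 111.9447
  f4: (p5, p16, p17) → 69.5091
  f5: (p12, p16, p1) → 45.8702
  f6: (p12, p11, p1) → 108.7787
  f7: (p12, p11, p16) → 33.3287
  f8: (p14, p11, p15) → 54.6724
  f9: (p14, p11, p16) → 79.8929
  f10: (p6, p1, p17) → 34.1993
  f11: (p6, p5, p17) → 47.7927
  f12: (p6, p5, p1) → 51.8607
  f13: (p10, p5, p15) → 51.8480
  f14: (p10, p5, p16) → 48.8392
  f15: (p9, p14, p16) → 21.4340
  f16: (p9, p10, p16) → 20.4651
  f17: (p9, p14, p15) → 12.8547
  f18: (p9, p10, p15) → 16.0167
Σ area = 1094.339

Euler characteristic 11−27+18 = 2 ✓

facets=18 area=1094.339


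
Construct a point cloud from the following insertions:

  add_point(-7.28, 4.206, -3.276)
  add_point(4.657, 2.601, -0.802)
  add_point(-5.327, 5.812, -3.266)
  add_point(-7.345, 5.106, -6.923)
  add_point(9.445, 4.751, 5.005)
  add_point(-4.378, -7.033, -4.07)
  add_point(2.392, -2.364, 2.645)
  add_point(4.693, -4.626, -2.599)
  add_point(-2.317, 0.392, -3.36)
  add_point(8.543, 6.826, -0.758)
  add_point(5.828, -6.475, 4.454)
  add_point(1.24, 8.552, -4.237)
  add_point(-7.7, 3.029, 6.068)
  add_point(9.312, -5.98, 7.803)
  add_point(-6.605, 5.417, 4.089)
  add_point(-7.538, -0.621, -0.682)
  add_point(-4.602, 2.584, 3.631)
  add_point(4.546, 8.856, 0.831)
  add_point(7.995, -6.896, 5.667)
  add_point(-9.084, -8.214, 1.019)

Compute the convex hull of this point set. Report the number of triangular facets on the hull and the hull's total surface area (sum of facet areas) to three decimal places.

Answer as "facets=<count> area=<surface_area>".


facets=20 area=924.920

Hull vertices (12/20): indices [3, 4, 5, 7, 9, 11, 12, 13, 14, 17, 18, 19].

Triangle areas on the boundary:
  f1: (p12, p3, p19) → 78.8961
  f2: (p12, p13, p19) → 114.7854
  f3: (p12, p13, p4) → 94.9956
  f4: (p18, p13, p19) → 16.7124
  f5: (p18, p7, p13) → 7.1612
  f6: (p9, p13, p4) → 28.5047
  f7: (p9, p7, p13) → 69.2140
  f8: (p9, p17, p4) → 14.7083
  f9: (p14, p12, p3) → 15.0761
  f10: (p14, p12, p4) → 25.4941
  f11: (p14, p17, p4) → 44.2421
  f12: (p5, p18, p19) → 55.1788
  f13: (p5, p18, p7) → 39.5970
  f14: (p5, p3, p19) → 44.4437
  f15: (p5, p7, p3) → 60.8744
  f16: (p11, p9, p17) → 14.2278
  f17: (p11, p14, p3) → 49.8570
  f18: (p11, p14, p17) → 35.1074
  f19: (p11, p7, p3) → 65.8413
  f20: (p11, p9, p7) → 50.0024
Σ area = 924.920

Euler: V−E+F = 12−30+20 = 2.


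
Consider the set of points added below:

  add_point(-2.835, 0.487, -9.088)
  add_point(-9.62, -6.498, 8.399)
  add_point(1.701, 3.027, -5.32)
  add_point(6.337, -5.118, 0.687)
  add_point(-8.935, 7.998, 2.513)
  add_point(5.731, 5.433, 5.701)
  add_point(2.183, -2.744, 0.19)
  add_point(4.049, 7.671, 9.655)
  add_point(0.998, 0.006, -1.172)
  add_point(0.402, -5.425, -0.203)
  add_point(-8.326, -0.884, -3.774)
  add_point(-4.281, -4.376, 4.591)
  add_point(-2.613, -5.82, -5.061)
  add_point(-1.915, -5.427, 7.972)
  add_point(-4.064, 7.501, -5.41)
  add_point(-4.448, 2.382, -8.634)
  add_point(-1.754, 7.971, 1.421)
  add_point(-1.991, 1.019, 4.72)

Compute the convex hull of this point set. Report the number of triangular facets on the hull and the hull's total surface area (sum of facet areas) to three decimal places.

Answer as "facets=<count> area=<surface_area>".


facets=22 area=890.811

13 of the 18 inputs are extreme points: [0, 1, 2, 3, 4, 5, 7, 10, 12, 13, 14, 15, 16].

Per-facet area ½‖(b−a)×(c−a)‖:
  f1: (p7, p4, p1) → 114.5051
  f2: (p13, p3, p1) → 26.7771
  f3: (p13, p7, p1) → 48.0411
  f4: (p13, p7, p3) → 77.1022
  f5: (p12, p3, p1) → 80.6502
  f6: (p12, p0, p3) → 38.5351
  f7: (p10, p4, p1) → 72.0954
  f8: (p10, p12, p1) → 51.5207
  f9: (p10, p12, p0) → 25.2326
  f10: (p2, p0, p3) → 33.8401
  f11: (p15, p10, p4) → 38.2228
  f12: (p15, p10, p0) → 8.8100
  f13: (p5, p7, p3) → 17.5726
  f14: (p5, p2, p3) → 58.1345
  f15: (p14, p15, p4) → 25.0013
  f16: (p14, p5, p7) → 34.3833
  f17: (p14, p5, p2) → 43.1892
  f18: (p14, p2, p0) → 22.1746
  f19: (p14, p15, p0) → 5.5664
  f20: (p16, p7, p4) → 32.7490
  f21: (p16, p14, p4) → 25.8457
  f22: (p16, p14, p7) → 10.8618
Σ area = 890.811

Euler characteristic 13−33+22 = 2 ✓


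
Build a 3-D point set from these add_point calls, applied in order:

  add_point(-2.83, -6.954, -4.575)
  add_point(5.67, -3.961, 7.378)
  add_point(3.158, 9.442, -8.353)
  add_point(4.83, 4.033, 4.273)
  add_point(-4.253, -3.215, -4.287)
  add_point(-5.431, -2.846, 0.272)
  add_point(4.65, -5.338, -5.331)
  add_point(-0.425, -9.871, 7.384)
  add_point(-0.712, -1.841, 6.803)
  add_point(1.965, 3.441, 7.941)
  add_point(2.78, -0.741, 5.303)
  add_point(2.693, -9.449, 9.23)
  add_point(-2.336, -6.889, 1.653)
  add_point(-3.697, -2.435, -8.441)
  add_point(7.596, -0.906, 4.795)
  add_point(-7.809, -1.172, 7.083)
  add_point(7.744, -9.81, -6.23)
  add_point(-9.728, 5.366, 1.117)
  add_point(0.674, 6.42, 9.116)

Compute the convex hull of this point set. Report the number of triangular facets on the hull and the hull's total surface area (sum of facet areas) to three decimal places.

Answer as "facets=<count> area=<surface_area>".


facets=20 area=1086.832

Hull vertices (12/19): indices [0, 1, 2, 3, 7, 11, 13, 14, 15, 16, 17, 18].

Area of each hull facet:
  f1: (p18, p2, p17) → 104.0183
  f2: (p13, p2, p17) → 90.4789
  f3: (p13, p2, p16) → 94.4515
  f4: (p14, p2, p16) → 119.8587
  f5: (p15, p18, p17) → 51.2793
  f6: (p15, p18, p11) → 76.7964
  f7: (p0, p13, p16) → 32.3507
  f8: (p0, p13, p17) → 41.2280
  f9: (p0, p15, p17) → 62.1093
  f10: (p3, p18, p2) → 42.3799
  f11: (p3, p14, p2) → 34.4563
  f12: (p3, p14, p18) → 16.3513
  f13: (p1, p18, p11) → 32.5787
  f14: (p1, p14, p18) → 24.3223
  f15: (p1, p11, p16) → 48.6988
  f16: (p1, p14, p16) → 31.4534
  f17: (p7, p15, p11) → 18.2859
  f18: (p7, p0, p15) → 67.6600
  f19: (p7, p11, p16) → 28.9588
  f20: (p7, p0, p16) → 69.1153
Σ area = 1086.832

Euler characteristic 12−30+20 = 2 ✓


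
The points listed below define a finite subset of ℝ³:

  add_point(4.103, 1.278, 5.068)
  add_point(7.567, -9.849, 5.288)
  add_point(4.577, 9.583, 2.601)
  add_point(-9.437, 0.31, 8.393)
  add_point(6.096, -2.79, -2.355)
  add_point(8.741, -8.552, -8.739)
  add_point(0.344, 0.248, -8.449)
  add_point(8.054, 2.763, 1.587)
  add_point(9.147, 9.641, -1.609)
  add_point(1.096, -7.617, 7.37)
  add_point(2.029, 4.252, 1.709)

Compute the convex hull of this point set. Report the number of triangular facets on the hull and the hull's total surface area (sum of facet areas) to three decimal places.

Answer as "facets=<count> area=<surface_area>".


Hull vertices (9/11): indices [0, 1, 2, 3, 5, 6, 7, 8, 9].

Per-facet area ½‖(b−a)×(c−a)‖:
  f1: (p5, p1, p8) → 132.8164
  f2: (p6, p5, p3) → 110.0976
  f3: (p6, p5, p8) → 88.5200
  f4: (p2, p6, p3) → 127.5366
  f5: (p2, p6, p8) → 44.8941
  f6: (p0, p2, p3) → 59.5636
  f7: (p0, p2, p1) → 21.7387
  f8: (p7, p1, p8) → 9.1609
  f9: (p7, p2, p8) → 21.8625
  f10: (p7, p2, p1) → 30.9220
  f11: (p9, p0, p3) → 61.2552
  f12: (p9, p0, p1) → 34.5146
  f13: (p9, p5, p3) → 105.8725
  f14: (p9, p5, p1) → 47.6421
Σ area = 896.397

Euler: V−E+F = 9−21+14 = 2.

facets=14 area=896.397


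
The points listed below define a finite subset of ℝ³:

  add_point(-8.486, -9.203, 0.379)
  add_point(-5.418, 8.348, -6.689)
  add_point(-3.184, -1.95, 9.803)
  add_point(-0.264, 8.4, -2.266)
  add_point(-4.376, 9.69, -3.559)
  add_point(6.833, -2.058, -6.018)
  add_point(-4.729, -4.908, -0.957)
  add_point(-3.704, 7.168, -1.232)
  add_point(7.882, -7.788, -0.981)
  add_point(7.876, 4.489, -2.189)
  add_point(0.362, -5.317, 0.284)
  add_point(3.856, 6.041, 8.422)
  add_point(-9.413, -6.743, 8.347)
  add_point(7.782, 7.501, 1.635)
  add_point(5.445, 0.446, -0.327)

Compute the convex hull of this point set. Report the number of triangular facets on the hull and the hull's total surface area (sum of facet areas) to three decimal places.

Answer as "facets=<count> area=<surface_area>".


Hull vertices (10/15): indices [0, 1, 2, 4, 5, 8, 9, 11, 12, 13].

Triangle areas on the boundary:
  f1: (p0, p8, p12) → 68.2359
  f2: (p1, p4, p12) → 36.8971
  f3: (p1, p0, p12) → 80.0154
  f4: (p2, p8, p12) → 64.7973
  f5: (p2, p11, p8) → 85.6373
  f6: (p2, p4, p12) → 69.4973
  f7: (p2, p11, p4) → 80.2416
  f8: (p5, p0, p8) → 63.4664
  f9: (p5, p1, p0) → 134.7732
  f10: (p5, p9, p8) → 28.2065
  f11: (p5, p9, p1) → 55.6424
  f12: (p13, p11, p4) → 53.2377
  f13: (p13, p1, p4) → 20.0151
  f14: (p13, p9, p1) → 35.3674
  f15: (p13, p11, p8) → 61.8207
  f16: (p13, p9, p8) → 25.2993
Σ area = 963.151

Euler: V−E+F = 10−24+16 = 2.

facets=16 area=963.151


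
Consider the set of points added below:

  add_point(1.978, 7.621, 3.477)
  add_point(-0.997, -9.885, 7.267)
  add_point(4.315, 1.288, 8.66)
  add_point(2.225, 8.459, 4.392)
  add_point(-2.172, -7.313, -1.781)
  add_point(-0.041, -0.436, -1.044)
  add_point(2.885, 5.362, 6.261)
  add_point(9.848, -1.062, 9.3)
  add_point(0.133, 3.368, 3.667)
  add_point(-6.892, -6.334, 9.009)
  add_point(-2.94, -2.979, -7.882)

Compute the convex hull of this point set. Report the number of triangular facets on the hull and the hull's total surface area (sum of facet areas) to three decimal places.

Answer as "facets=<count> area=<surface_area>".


Hull vertices (9/11): indices [0, 1, 2, 3, 4, 6, 7, 9, 10].

Triangle areas on the boundary:
  f1: (p10, p3, p9) → 136.1415
  f2: (p1, p7, p9) → 47.9949
  f3: (p2, p7, p9) → 34.6151
  f4: (p2, p3, p7) → 20.8238
  f5: (p0, p3, p7) → 8.2774
  f6: (p0, p10, p7) → 106.4336
  f7: (p0, p10, p3) → 1.1360
  f8: (p4, p10, p7) → 60.9573
  f9: (p4, p1, p7) → 66.8290
  f10: (p4, p10, p9) → 33.7069
  f11: (p4, p1, p9) → 33.6472
  f12: (p6, p3, p9) → 22.5033
  f13: (p6, p2, p9) → 32.5306
  f14: (p6, p2, p3) → 1.0305
Σ area = 606.627

Check V−E+F: 9 − 21 + 14 = 2.

facets=14 area=606.627


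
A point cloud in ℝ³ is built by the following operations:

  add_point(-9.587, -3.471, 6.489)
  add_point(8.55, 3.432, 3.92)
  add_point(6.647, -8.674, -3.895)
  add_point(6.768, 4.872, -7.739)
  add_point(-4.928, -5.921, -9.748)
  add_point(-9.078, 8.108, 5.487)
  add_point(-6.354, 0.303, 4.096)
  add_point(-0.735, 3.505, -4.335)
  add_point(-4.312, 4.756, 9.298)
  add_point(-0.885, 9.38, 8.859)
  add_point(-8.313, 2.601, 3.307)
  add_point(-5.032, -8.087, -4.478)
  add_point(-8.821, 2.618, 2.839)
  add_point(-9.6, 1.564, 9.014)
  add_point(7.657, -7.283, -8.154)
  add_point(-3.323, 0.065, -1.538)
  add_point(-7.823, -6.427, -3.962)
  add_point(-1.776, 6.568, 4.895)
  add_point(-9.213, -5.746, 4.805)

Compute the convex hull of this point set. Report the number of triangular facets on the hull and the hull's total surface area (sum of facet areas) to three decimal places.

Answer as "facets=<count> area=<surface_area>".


facets=26 area=1089.379

15 of the 19 inputs are extreme points: [0, 1, 2, 3, 4, 5, 7, 8, 9, 11, 12, 13, 14, 16, 18].

Facet areas (half cross-product norm):
  f1: (p18, p2, p1) → 128.0354
  f2: (p14, p2, p1) → 32.5777
  f3: (p9, p5, p13) → 33.3493
  f4: (p3, p14, p1) → 72.0964
  f5: (p3, p14, p4) → 76.6041
  f6: (p3, p9, p1) → 70.6566
  f7: (p3, p9, p5) → 84.2467
  f8: (p0, p18, p1) → 27.8501
  f9: (p0, p5, p13) → 17.2064
  f10: (p11, p18, p2) → 56.9085
  f11: (p11, p14, p2) → 26.5493
  f12: (p11, p14, p4) → 36.0050
  f13: (p12, p0, p5) → 18.3179
  f14: (p8, p9, p13) → 7.0855
  f15: (p8, p9, p1) → 35.0304
  f16: (p8, p0, p13) → 15.2761
  f17: (p8, p0, p1) → 68.0554
  f18: (p7, p5, p4) → 73.5299
  f19: (p7, p3, p4) → 46.8923
  f20: (p7, p3, p5) → 35.3863
  f21: (p16, p11, p4) → 9.3644
  f22: (p16, p11, p18) → 13.8383
  f23: (p16, p5, p4) → 50.3190
  f24: (p16, p12, p5) → 6.8910
  f25: (p16, p0, p18) → 9.5224
  f26: (p16, p12, p0) → 37.7848
Σ area = 1089.379

Check V−E+F: 15 − 39 + 26 = 2.


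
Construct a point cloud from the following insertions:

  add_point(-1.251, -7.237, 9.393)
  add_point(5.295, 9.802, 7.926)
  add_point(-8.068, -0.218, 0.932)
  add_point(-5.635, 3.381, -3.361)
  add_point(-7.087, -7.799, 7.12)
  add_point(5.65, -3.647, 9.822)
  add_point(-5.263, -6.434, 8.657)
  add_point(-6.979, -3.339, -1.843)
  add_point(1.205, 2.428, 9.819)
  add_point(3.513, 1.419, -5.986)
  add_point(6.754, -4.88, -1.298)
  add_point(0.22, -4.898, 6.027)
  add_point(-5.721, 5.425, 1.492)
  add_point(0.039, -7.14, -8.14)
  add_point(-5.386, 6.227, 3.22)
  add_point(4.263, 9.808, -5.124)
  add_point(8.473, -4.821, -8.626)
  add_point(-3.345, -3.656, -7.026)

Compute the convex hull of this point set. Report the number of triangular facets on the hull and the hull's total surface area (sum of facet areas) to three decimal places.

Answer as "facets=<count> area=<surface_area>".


Points on the hull: [0, 1, 2, 3, 4, 5, 6, 7, 8, 10, 12, 13, 14, 15, 16, 17] (16 of 18).

Per-facet area ½‖(b−a)×(c−a)‖:
  f1: (p1, p15, p16) → 100.1372
  f2: (p1, p5, p16) → 126.7066
  f3: (p8, p1, p5) → 29.6787
  f4: (p13, p15, p16) → 68.4014
  f5: (p13, p17, p15) → 37.0348
  f6: (p3, p17, p15) → 48.6078
  f7: (p3, p12, p15) → 31.3664
  f8: (p3, p12, p2) → 14.5544
  f9: (p14, p12, p2) → 5.0371
  f10: (p14, p8, p1) → 42.9863
  f11: (p14, p1, p15) → 71.2245
  f12: (p14, p12, p15) → 12.1210
  f13: (p0, p13, p16) → 76.3799
  f14: (p0, p8, p5) → 28.9855
  f15: (p7, p13, p17) → 12.5473
  f16: (p7, p3, p2) → 13.0743
  f17: (p7, p3, p17) → 21.6004
  f18: (p10, p5, p16) → 7.4205
  f19: (p10, p0, p16) → 21.8658
  f20: (p10, p0, p5) → 43.7866
  f21: (p4, p0, p13) → 52.8679
  f22: (p4, p7, p13) → 46.7445
  f23: (p4, p7, p2) → 20.8843
  f24: (p4, p14, p2) → 32.3704
  f25: (p6, p0, p8) → 20.7124
  f26: (p6, p4, p0) → 4.3721
  f27: (p6, p14, p8) → 54.9279
  f28: (p6, p4, p14) → 18.4279
Σ area = 1064.824

Euler: V−E+F = 16−42+28 = 2.

facets=28 area=1064.824


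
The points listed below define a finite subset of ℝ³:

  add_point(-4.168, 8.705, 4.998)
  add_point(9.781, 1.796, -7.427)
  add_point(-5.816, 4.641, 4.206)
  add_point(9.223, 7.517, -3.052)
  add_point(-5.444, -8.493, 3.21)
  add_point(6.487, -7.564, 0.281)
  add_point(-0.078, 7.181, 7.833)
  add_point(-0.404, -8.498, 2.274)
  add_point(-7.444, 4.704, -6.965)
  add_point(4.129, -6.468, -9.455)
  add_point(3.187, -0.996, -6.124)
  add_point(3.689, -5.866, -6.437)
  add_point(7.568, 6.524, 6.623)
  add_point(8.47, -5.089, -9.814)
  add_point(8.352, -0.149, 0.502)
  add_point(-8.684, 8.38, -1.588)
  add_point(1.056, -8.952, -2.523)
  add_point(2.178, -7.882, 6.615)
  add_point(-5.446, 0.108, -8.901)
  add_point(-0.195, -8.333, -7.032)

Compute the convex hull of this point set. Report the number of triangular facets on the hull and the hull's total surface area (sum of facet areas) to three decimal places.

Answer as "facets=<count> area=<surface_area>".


Hull vertices (18/20): indices [0, 1, 2, 3, 4, 5, 6, 7, 8, 9, 12, 13, 14, 15, 16, 17, 18, 19].

Facet areas (half cross-product norm):
  f1: (p2, p4, p15) → 43.9112
  f2: (p2, p4, p6) → 44.4619
  f3: (p17, p4, p6) → 63.9188
  f4: (p13, p18, p1) → 54.2072
  f5: (p8, p4, p15) → 55.6104
  f6: (p8, p18, p4) → 39.0832
  f7: (p8, p3, p15) → 57.2682
  f8: (p8, p18, p1) → 40.1396
  f9: (p8, p3, p1) → 61.5135
  f10: (p0, p3, p15) → 62.5170
  f11: (p0, p2, p15) → 16.3791
  f12: (p0, p2, p6) → 11.5125
  f13: (p7, p4, p16) → 11.4638
  f14: (p7, p17, p16) → 9.4318
  f15: (p7, p17, p4) → 12.2504
  f16: (p12, p17, p6) → 57.6027
  f17: (p12, p0, p6) → 14.1688
  f18: (p12, p0, p3) → 59.4209
  f19: (p12, p3, p1) → 30.2793
  f20: (p19, p13, p16) → 22.7260
  f21: (p19, p4, p16) → 18.5357
  f22: (p19, p18, p4) → 58.1045
  f23: (p5, p12, p17) → 57.3106
  f24: (p5, p17, p16) → 23.8352
  f25: (p5, p13, p16) → 32.4027
  f26: (p9, p13, p18) → 20.9399
  f27: (p9, p19, p18) → 26.7566
  f28: (p9, p19, p13) → 4.7978
  f29: (p14, p12, p1) → 32.9006
  f30: (p14, p5, p12) → 24.4744
  f31: (p14, p13, p1) → 30.6283
  f32: (p14, p5, p13) → 39.2374
Σ area = 1137.790

Euler characteristic 18−48+32 = 2 ✓

facets=32 area=1137.790


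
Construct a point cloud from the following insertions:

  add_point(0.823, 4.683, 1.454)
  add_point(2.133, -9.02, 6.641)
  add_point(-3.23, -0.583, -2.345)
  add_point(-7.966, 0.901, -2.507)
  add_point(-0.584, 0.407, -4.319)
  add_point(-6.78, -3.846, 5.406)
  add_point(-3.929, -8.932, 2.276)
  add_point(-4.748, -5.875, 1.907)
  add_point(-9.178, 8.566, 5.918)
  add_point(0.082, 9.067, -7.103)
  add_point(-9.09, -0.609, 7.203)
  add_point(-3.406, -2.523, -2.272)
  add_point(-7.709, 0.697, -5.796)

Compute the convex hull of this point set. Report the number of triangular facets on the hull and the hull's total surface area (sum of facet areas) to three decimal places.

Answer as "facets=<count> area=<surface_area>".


Points on the hull: [0, 1, 4, 6, 8, 9, 10, 12] (8 of 13).

Per-facet area ½‖(b−a)×(c−a)‖:
  f1: (p10, p1, p8) → 52.2385
  f2: (p12, p9, p8) → 79.2706
  f3: (p12, p10, p8) → 59.1583
  f4: (p0, p1, p8) → 82.6984
  f5: (p0, p9, p8) → 55.6026
  f6: (p0, p9, p1) → 47.4530
  f7: (p4, p9, p1) → 38.1603
  f8: (p4, p12, p9) → 33.1969
  f9: (p6, p10, p1) → 40.6103
  f10: (p6, p12, p10) → 65.3941
  f11: (p6, p4, p1) → 44.2498
  f12: (p6, p4, p12) → 42.9987
Σ area = 641.032

Euler: V−E+F = 8−18+12 = 2.

facets=12 area=641.032


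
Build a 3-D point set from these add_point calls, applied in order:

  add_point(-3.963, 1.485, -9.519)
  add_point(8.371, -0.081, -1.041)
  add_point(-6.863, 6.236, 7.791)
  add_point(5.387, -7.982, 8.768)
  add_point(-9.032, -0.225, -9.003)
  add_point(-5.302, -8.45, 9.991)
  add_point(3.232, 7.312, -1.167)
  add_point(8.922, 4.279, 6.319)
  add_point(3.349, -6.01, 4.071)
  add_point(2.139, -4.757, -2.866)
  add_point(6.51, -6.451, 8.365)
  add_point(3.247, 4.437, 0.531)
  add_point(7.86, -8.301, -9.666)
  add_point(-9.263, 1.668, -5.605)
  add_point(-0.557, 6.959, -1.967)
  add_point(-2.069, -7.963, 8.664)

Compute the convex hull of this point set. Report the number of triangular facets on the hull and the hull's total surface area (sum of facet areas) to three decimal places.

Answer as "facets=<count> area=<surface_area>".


Points on the hull: [0, 1, 2, 3, 4, 5, 6, 7, 10, 12, 13, 14] (12 of 16).

Area of each hull facet:
  f1: (p2, p5, p13) → 105.8294
  f2: (p6, p2, p7) → 66.5736
  f3: (p3, p5, p12) → 97.1398
  f4: (p3, p2, p7) → 102.2549
  f5: (p3, p2, p5) → 80.3201
  f6: (p0, p6, p12) → 94.7456
  f7: (p1, p12, p7) → 11.5155
  f8: (p1, p6, p7) → 35.8724
  f9: (p1, p6, p12) → 45.4859
  f10: (p14, p2, p13) → 61.8832
  f11: (p14, p6, p2) → 21.1066
  f12: (p14, p0, p13) → 32.1206
  f13: (p14, p0, p6) → 16.2402
  f14: (p10, p12, p7) → 101.1539
  f15: (p10, p3, p7) → 4.2725
  f16: (p10, p3, p12) → 17.3870
  f17: (p4, p0, p13) → 10.4699
  f18: (p4, p0, p12) → 35.1140
  f19: (p4, p5, p13) → 33.1719
  f20: (p4, p5, p12) → 188.1547
Σ area = 1160.812

Euler characteristic 12−30+20 = 2 ✓

facets=20 area=1160.812


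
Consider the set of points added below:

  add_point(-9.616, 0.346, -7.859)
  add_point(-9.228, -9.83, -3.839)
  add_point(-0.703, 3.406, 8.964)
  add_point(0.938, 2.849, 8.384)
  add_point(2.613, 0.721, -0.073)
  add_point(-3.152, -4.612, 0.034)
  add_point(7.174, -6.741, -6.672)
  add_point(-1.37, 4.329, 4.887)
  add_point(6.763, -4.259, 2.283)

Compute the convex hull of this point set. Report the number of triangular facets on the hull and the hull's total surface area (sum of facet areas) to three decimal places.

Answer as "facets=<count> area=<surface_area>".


Extreme-point indices: [0, 1, 2, 3, 4, 6, 7, 8] — 8 of 9 on the boundary.

Per-facet area ½‖(b−a)×(c−a)‖:
  f1: (p1, p6, p0) → 90.8604
  f2: (p2, p1, p0) → 103.6473
  f3: (p8, p1, p6) → 77.7800
  f4: (p8, p2, p1) → 112.1532
  f5: (p4, p6, p0) → 79.4375
  f6: (p4, p8, p6) → 31.8853
  f7: (p7, p2, p0) → 19.4967
  f8: (p7, p4, p0) → 52.8485
  f9: (p3, p8, p2) → 5.3716
  f10: (p3, p4, p8) → 30.6013
  f11: (p3, p7, p2) → 3.8493
  f12: (p3, p7, p4) → 16.1879
Σ area = 624.119

Euler: V−E+F = 8−18+12 = 2.

facets=12 area=624.119


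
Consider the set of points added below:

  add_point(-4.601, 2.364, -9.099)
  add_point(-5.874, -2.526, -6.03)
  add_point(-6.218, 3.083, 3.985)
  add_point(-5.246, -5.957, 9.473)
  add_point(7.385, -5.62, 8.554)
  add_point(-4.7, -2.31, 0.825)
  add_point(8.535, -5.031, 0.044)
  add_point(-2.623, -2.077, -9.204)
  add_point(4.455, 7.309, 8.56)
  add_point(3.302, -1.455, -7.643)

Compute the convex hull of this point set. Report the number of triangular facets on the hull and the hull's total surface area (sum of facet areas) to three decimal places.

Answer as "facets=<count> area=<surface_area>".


facets=14 area=785.462

Hull vertices (9/10): indices [0, 1, 2, 3, 4, 6, 7, 8, 9].

Area of each hull facet:
  f1: (p3, p8, p2) → 65.6031
  f2: (p0, p8, p2) → 78.3208
  f3: (p4, p8, p6) → 57.0158
  f4: (p4, p3, p6) → 53.3459
  f5: (p4, p3, p8) → 82.3718
  f6: (p9, p8, p6) → 77.4052
  f7: (p9, p0, p8) → 82.1095
  f8: (p1, p3, p2) → 60.9479
  f9: (p1, p0, p2) → 33.8945
  f10: (p1, p3, p6) → 112.7220
  f11: (p7, p9, p0) → 14.3139
  f12: (p7, p1, p0) → 10.8414
  f13: (p7, p9, p6) → 22.9231
  f14: (p7, p1, p6) → 33.6473
Σ area = 785.462

Euler: V−E+F = 9−21+14 = 2.


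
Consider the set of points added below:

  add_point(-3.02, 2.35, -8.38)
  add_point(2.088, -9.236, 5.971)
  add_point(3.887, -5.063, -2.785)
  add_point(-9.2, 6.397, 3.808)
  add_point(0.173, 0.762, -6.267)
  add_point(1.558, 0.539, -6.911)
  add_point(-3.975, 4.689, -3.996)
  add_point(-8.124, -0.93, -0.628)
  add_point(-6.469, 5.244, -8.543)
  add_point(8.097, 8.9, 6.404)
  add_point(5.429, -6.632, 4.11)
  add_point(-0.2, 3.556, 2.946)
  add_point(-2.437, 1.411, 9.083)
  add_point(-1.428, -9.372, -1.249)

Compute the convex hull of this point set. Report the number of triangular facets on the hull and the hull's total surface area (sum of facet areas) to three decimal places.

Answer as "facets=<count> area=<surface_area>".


facets=18 area=853.777

Points on the hull: [0, 1, 2, 3, 5, 7, 8, 9, 10, 12, 13] (11 of 14).

Per-facet area ½‖(b−a)×(c−a)‖:
  f1: (p8, p9, p3) → 112.0449
  f2: (p7, p8, p3) → 43.7138
  f3: (p7, p8, p13) → 51.8465
  f4: (p7, p1, p13) → 42.4082
  f5: (p5, p8, p9) → 78.5126
  f6: (p12, p9, p3) → 64.7250
  f7: (p12, p1, p9) → 78.1692
  f8: (p12, p7, p3) → 41.5875
  f9: (p12, p7, p1) → 67.2635
  f10: (p0, p8, p13) → 23.5908
  f11: (p0, p5, p13) → 29.6466
  f12: (p0, p5, p8) → 4.5649
  f13: (p2, p5, p9) → 61.3681
  f14: (p2, p5, p13) → 24.0813
  f15: (p10, p1, p13) → 18.5683
  f16: (p10, p2, p13) → 24.9602
  f17: (p10, p1, p9) → 29.1379
  f18: (p10, p2, p9) → 57.5874
Σ area = 853.777

Euler characteristic 11−27+18 = 2 ✓


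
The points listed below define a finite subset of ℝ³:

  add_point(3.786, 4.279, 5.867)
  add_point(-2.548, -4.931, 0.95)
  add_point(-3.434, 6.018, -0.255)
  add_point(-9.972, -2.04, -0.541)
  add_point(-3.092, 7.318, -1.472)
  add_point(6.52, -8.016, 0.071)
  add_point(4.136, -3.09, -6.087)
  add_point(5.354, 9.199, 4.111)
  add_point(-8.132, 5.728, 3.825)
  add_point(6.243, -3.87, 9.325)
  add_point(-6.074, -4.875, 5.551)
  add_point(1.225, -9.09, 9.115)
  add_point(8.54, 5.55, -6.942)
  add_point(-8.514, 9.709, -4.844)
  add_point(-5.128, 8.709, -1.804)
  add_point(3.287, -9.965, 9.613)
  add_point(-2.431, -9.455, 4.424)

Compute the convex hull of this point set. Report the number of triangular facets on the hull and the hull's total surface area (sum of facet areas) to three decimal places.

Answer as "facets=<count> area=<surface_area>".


facets=22 area=1054.570

Hull vertices (13/17): indices [0, 3, 5, 6, 7, 8, 9, 10, 11, 12, 13, 15, 16].

Triangle areas on the boundary:
  f1: (p8, p13, p3) → 43.2658
  f2: (p6, p13, p3) → 94.3511
  f3: (p6, p13, p12) → 83.5805
  f4: (p10, p8, p3) → 34.8491
  f5: (p7, p13, p12) → 96.0770
  f6: (p7, p8, p13) → 66.4157
  f7: (p16, p6, p3) → 77.4777
  f8: (p16, p10, p3) → 20.7993
  f9: (p5, p6, p12) → 35.4935
  f10: (p5, p16, p15) → 36.3325
  f11: (p5, p16, p6) → 40.9473
  f12: (p11, p10, p8) → 37.6856
  f13: (p11, p16, p15) → 4.8899
  f14: (p11, p16, p10) → 17.4686
  f15: (p9, p11, p15) → 7.7729
  f16: (p9, p11, p8) → 64.6656
  f17: (p9, p5, p15) → 32.6182
  f18: (p9, p7, p12) → 84.9970
  f19: (p9, p5, p12) → 77.9964
  f20: (p0, p7, p8) → 32.9712
  f21: (p0, p9, p8) → 50.4944
  f22: (p0, p9, p7) → 13.4204
Σ area = 1054.570

Check V−E+F: 13 − 33 + 22 = 2.


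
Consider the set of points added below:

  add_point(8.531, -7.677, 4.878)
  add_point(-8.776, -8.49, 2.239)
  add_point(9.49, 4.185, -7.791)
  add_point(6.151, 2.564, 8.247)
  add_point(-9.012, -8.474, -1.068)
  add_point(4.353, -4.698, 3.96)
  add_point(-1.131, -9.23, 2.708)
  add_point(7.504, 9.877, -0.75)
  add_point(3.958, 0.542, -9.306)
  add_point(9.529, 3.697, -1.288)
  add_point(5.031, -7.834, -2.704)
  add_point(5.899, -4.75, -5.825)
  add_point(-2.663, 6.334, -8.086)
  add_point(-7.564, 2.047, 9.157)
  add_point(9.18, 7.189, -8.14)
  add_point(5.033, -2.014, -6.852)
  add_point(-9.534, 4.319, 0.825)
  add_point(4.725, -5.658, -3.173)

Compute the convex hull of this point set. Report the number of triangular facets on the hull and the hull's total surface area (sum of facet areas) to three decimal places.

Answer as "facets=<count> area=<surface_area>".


Points on the hull: [0, 1, 2, 3, 4, 6, 7, 8, 9, 10, 11, 12, 13, 14, 16] (15 of 18).

Area of each hull facet:
  f1: (p10, p4, p6) → 33.8823
  f2: (p12, p14, p8) → 37.7965
  f3: (p12, p4, p16) → 73.9294
  f4: (p12, p4, p8) → 76.0301
  f5: (p7, p3, p9) → 33.1184
  f6: (p7, p14, p9) → 23.3329
  f7: (p7, p13, p3) → 78.8155
  f8: (p7, p13, p16) → 79.5855
  f9: (p7, p12, p16) → 74.2388
  f10: (p7, p12, p14) → 46.8838
  f11: (p0, p10, p6) → 33.3827
  f12: (p0, p13, p6) → 71.0192
  f13: (p0, p13, p3) → 74.3921
  f14: (p0, p3, p9) → 54.3455
  f15: (p2, p14, p8) → 9.3676
  f16: (p2, p14, p9) → 9.7340
  f17: (p2, p0, p9) → 35.6403
  f18: (p1, p4, p6) → 12.6447
  f19: (p1, p13, p6) → 48.6648
  f20: (p1, p4, p16) → 21.2496
  f21: (p1, p13, p16) → 53.1036
  f22: (p11, p0, p10) → 15.7315
  f23: (p11, p2, p0) → 52.7671
  f24: (p11, p2, p8) → 22.4484
  f25: (p11, p4, p8) → 53.1664
  f26: (p11, p10, p4) → 30.1478
Σ area = 1155.418

Check V−E+F: 15 − 39 + 26 = 2.

facets=26 area=1155.418


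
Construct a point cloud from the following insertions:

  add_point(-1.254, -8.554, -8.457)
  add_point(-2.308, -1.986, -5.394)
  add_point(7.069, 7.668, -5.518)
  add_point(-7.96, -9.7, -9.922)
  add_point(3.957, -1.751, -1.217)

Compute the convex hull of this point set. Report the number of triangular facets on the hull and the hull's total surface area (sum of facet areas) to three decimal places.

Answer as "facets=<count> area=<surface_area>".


Points on the hull: [0, 1, 2, 3, 4] (5 of 5).

Area of each hull facet:
  f1: (p0, p2, p3) → 50.7996
  f2: (p0, p4, p3) → 28.5003
  f3: (p0, p4, p2) → 55.4439
  f4: (p1, p2, p3) → 32.3030
  f5: (p1, p4, p3) → 28.2950
  f6: (p1, p4, p2) → 40.6830
Σ area = 236.025

Check V−E+F: 5 − 9 + 6 = 2.

facets=6 area=236.025


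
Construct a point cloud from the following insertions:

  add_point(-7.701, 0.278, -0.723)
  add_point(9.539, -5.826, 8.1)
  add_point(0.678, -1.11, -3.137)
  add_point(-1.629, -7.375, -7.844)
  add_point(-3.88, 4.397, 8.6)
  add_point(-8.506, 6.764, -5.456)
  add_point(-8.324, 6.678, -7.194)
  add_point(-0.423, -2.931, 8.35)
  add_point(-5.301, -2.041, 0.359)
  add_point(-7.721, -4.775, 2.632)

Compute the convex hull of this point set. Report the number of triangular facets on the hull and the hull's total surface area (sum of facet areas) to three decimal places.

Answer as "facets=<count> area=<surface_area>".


facets=12 area=688.224

8 of the 10 inputs are extreme points: [1, 2, 3, 4, 5, 6, 7, 9].

Per-facet area ½‖(b−a)×(c−a)‖:
  f1: (p9, p4, p5) → 77.1575
  f2: (p9, p3, p1) → 109.5067
  f3: (p2, p3, p1) → 57.5146
  f4: (p7, p4, p1) → 31.5121
  f5: (p7, p9, p1) → 36.3145
  f6: (p7, p9, p4) → 37.9673
  f7: (p6, p2, p1) → 49.0741
  f8: (p6, p4, p5) → 5.9299
  f9: (p6, p4, p1) → 134.6519
  f10: (p6, p2, p3) → 51.1695
  f11: (p6, p9, p5) → 10.5209
  f12: (p6, p9, p3) → 86.9050
Σ area = 688.224

Euler characteristic 8−18+12 = 2 ✓


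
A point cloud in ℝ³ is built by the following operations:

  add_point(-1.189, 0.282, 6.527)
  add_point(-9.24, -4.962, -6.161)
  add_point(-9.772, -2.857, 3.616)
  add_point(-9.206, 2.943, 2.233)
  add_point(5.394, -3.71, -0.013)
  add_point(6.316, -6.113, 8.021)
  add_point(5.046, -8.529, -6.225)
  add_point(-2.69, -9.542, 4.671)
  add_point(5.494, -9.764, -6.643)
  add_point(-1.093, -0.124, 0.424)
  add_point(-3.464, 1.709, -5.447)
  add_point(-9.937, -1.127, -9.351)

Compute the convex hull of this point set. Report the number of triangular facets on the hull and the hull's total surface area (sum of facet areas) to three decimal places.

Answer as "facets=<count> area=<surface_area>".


Points on the hull: [0, 1, 2, 3, 4, 5, 6, 7, 8, 10, 11] (11 of 12).

Area of each hull facet:
  f1: (p7, p8, p5) → 69.0522
  f2: (p10, p3, p11) → 38.9856
  f3: (p10, p8, p11) → 58.0352
  f4: (p1, p8, p11) → 36.6104
  f5: (p1, p7, p8) → 87.6465
  f6: (p2, p7, p5) → 44.7699
  f7: (p2, p1, p7) → 48.9087
  f8: (p2, p3, p11) → 36.6169
  f9: (p2, p1, p11) → 22.5127
  f10: (p0, p10, p3) → 45.0732
  f11: (p0, p2, p5) → 41.1656
  f12: (p0, p2, p3) → 27.1002
  f13: (p4, p8, p5) → 32.5792
  f14: (p4, p0, p5) → 38.4131
  f15: (p4, p0, p10) → 54.8739
  f16: (p6, p10, p8) → 3.7548
  f17: (p6, p4, p8) → 3.4382
  f18: (p6, p4, p10) → 45.8038
Σ area = 735.340

Euler characteristic 11−27+18 = 2 ✓

facets=18 area=735.340
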